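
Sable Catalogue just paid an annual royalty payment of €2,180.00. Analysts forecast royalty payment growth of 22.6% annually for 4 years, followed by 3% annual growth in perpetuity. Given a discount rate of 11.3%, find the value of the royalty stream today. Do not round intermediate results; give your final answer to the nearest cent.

D_1 = 2672.68000
D_2 = 3276.70568
D_3 = 4017.24116
D_4 = 4925.13767
Terminal value at year 4: TV = D_4×(1+g_2)/(r−g_2) = 5072.89180/0.083 = 61119.17827
P_0 = D_1/(1+r)^1 + D_2/(1+r)^2 + D_3/(1+r)^3 + D_4/(1+r)^4 + TV/(1+r)^4
    = 2401.32974 + 2645.13051 + 2913.68375 + 3209.50249 + 39828.76584 = 50998.41233

€50998.41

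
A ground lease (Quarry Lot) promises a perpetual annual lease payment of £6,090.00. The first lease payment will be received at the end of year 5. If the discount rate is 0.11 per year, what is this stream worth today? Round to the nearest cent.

Value at end of year 4: C / r = £6,090.00 / 0.11 = £55,363.6364
Discount to today: PV = £55,363.6364 / (1 + 0.11)^4 = £55,363.6364 / 1.518070 = £36,469.74

£36469.74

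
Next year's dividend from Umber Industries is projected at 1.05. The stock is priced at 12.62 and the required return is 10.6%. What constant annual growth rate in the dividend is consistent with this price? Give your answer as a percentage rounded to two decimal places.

P = D₁/(r−g) ⇒ g = r − D₁/P = 0.106 − 1.05/12.62 = 0.022799

2.28%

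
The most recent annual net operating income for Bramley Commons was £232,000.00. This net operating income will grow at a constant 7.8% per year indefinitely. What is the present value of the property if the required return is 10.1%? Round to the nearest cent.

£10873739.13

D₁ = D₀ × (1 + g) = £232,000.00 × 1.078 = £250,096.0000
Growing perpetuity: P = D₁ / (r − g) = £250,096.0000 / (0.101 − 0.078) = £10,873,739.13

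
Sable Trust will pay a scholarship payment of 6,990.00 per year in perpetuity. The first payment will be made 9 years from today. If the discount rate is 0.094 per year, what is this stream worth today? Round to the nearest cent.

36241.88

Value at end of year 8: C / r = 6,990.00 / 0.094 = 74,361.7021
Discount to today: PV = 74,361.7021 / (1 + 0.094)^8 = 74,361.7021 / 2.051817 = 36,241.88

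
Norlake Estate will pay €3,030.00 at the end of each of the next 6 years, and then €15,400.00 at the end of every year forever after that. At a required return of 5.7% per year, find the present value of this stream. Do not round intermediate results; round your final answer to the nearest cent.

PV of 6-year annuity: €3,030.00 × [1 − (1+0.057)^−6] / 0.057 = 15040.97049
Perpetuity value at year 6: €15,400.00 / 0.057 = 270175.43860
PV of perpetuity: 270175.43860 / (1+0.057)^6 = 193729.58196
Total PV = 15040.97049 + 193729.58196 = 208770.55245

€208770.55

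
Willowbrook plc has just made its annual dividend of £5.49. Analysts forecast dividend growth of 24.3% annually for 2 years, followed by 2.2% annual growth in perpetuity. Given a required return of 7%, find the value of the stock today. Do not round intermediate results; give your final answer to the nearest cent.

£171.53

D_1 = 6.82407
D_2 = 8.48232
Terminal value at year 2: TV = D_2×(1+g_2)/(r−g_2) = 8.66893/0.048 = 180.60271
P_0 = D_1/(1+r)^1 + D_2/(1+r)^2 + TV/(1+r)^2
    = 6.37764 + 7.40879 + 157.74540 = 171.53182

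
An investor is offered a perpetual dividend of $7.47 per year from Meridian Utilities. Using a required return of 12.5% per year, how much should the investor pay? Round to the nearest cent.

Level perpetuity: PV = C / r = $7.47 / 0.125 = $59.76

$59.76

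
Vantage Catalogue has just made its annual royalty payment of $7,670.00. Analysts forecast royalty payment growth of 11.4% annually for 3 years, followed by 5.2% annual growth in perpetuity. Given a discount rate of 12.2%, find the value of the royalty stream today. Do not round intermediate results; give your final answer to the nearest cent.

D_1 = 8544.38000
D_2 = 9518.43932
D_3 = 10603.54140
Terminal value at year 3: TV = D_3×(1+g_2)/(r−g_2) = 11154.92556/0.07 = 159356.07936
P_0 = D_1/(1+r)^1 + D_2/(1+r)^2 + D_3/(1+r)^3 + TV/(1+r)^3
    = 7615.31194 + 7561.01382 + 7507.10285 + 112821.03135 = 135504.45996

$135504.46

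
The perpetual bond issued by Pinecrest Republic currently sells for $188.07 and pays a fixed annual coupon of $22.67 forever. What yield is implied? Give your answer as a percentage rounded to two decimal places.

P = C/r ⇒ r = C/P = $22.67/$188.07 = 0.120540

12.05%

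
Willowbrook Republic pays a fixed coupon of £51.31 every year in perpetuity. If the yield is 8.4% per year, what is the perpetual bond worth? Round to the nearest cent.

£610.83

Level perpetuity: PV = C / r = £51.31 / 0.084 = £610.83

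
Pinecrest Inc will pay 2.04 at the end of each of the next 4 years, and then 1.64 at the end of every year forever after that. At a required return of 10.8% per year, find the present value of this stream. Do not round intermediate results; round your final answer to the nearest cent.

PV of 4-year annuity: 2.04 × [1 − (1+0.108)^−4] / 0.108 = 6.35611
Perpetuity value at year 4: 1.64 / 0.108 = 15.18519
PV of perpetuity: 15.18519 / (1+0.108)^4 = 10.07537
Total PV = 6.35611 + 10.07537 = 16.43148

16.43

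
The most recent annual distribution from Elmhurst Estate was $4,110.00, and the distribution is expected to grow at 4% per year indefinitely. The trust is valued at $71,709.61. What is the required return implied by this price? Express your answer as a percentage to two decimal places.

D₁ = $4,110.00 × 1.04 = $4,274.4000
P = D₁/(r − g) ⇒ r = D₁/P + g = $4,274.4000/$71,709.61 + 0.04 = 0.059607 + 0.04 = 0.099607

9.96%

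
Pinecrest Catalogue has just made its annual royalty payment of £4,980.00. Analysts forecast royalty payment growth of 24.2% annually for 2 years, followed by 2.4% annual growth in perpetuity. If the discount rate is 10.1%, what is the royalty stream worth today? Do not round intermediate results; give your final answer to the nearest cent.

£96231.60

D_1 = 6185.16000
D_2 = 7681.96872
Terminal value at year 2: TV = D_2×(1+g_2)/(r−g_2) = 7866.33597/0.077 = 102160.20739
P_0 = D_1/(1+r)^1 + D_2/(1+r)^2 + TV/(1+r)^2
    = 5617.76567 + 6337.20705 + 84276.62359 = 96231.59631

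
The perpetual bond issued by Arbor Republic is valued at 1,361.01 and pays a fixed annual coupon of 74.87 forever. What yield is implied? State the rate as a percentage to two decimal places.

5.50%

P = C/r ⇒ r = C/P = 74.87/1,361.01 = 0.055011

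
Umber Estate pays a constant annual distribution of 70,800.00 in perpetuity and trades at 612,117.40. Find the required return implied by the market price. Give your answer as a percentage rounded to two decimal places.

P = C/r ⇒ r = C/P = 70,800.00/612,117.40 = 0.115664

11.57%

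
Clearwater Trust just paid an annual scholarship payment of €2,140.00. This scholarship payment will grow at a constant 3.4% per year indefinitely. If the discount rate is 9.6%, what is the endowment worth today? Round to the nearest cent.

D₁ = D₀ × (1 + g) = €2,140.00 × 1.034 = €2,212.7600
Growing perpetuity: P = D₁ / (r − g) = €2,212.7600 / (0.096 − 0.034) = €35,689.68

€35689.68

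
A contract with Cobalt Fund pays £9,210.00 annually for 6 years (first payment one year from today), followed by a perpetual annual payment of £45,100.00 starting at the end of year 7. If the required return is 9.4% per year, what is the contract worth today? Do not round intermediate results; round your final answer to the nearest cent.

£320689.73

PV of 6-year annuity: £9,210.00 × [1 − (1+0.094)^−6] / 0.094 = 40827.19561
Perpetuity value at year 6: £45,100.00 / 0.094 = 479787.23404
PV of perpetuity: 479787.23404 / (1+0.094)^6 = 279862.53025
Total PV = 40827.19561 + 279862.53025 = 320689.72586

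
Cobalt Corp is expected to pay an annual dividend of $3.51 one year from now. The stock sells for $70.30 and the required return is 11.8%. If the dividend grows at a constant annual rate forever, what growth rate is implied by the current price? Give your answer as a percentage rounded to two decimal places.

6.81%

P = D₁/(r−g) ⇒ g = r − D₁/P = 0.118 − $3.51/$70.30 = 0.068071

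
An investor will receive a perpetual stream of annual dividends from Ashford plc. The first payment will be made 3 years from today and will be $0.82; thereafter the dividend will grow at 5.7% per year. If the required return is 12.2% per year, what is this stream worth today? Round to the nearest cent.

$10.02

Value at end of year 2: C₁ / (r − g) = $0.82 / (0.122 − 0.057) = $12.6154
Discount to today: PV = $12.6154 / (1 + 0.122)^2 = $12.6154 / 1.258884 = $10.02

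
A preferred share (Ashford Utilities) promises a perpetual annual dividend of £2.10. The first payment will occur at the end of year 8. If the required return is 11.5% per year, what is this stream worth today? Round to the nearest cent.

Value at end of year 7: C / r = £2.10 / 0.115 = £18.2609
Discount to today: PV = £18.2609 / (1 + 0.115)^7 = £18.2609 / 2.142516 = £8.52

£8.52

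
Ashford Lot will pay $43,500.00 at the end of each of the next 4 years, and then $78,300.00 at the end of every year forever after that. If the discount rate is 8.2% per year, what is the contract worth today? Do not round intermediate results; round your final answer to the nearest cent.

$840127.30

PV of 4-year annuity: $43,500.00 × [1 − (1+0.082)^−4] / 0.082 = 143438.43791
Perpetuity value at year 4: $78,300.00 / 0.082 = 954878.04878
PV of perpetuity: 954878.04878 / (1+0.082)^4 = 696688.86054
Total PV = 143438.43791 + 696688.86054 = 840127.29845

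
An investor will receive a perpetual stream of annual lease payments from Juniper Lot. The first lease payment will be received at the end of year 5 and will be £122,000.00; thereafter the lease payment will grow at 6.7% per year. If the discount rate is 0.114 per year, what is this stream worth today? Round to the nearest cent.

£1685470.71

Value at end of year 4: C₁ / (r − g) = £122,000.00 / (0.114 − 0.067) = £2,595,744.6809
Discount to today: PV = £2,595,744.6809 / (1 + 0.114)^4 = £2,595,744.6809 / 1.540071 = £1,685,470.71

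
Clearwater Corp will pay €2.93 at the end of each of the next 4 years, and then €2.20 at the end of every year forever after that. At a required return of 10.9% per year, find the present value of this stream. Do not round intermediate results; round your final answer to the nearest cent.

PV of 4-year annuity: €2.93 × [1 − (1+0.109)^−4] / 0.109 = 9.10961
Perpetuity value at year 4: €2.20 / 0.109 = 20.18349
PV of perpetuity: 20.18349 / (1+0.109)^4 = 13.34351
Total PV = 9.10961 + 13.34351 = 22.45312

€22.45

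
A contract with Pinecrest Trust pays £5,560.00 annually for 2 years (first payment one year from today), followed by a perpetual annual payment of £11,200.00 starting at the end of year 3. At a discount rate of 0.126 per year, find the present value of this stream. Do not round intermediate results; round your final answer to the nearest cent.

PV of 2-year annuity: £5,560.00 × [1 − (1+0.126)^−2] / 0.126 = 9323.11993
Perpetuity value at year 2: £11,200.00 / 0.126 = 88888.88889
PV of perpetuity: 88888.88889 / (1+0.126)^2 = 70108.50343
Total PV = 9323.11993 + 70108.50343 = 79431.62335

£79431.62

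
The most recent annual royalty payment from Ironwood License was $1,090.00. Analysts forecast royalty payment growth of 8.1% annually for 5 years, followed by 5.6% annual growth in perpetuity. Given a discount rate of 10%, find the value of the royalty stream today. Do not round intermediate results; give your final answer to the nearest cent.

D_1 = 1178.29000
D_2 = 1273.73149
D_3 = 1376.90374
D_4 = 1488.43294
D_5 = 1608.99601
Terminal value at year 5: TV = D_5×(1+g_2)/(r−g_2) = 1699.09979/0.044 = 38615.90429
P_0 = D_1/(1+r)^1 + D_2/(1+r)^2 + D_3/(1+r)^3 + D_4/(1+r)^4 + D_5/(1+r)^5 + TV/(1+r)^5
    = 1071.17273 + 1052.67065 + 1034.48816 + 1016.61973 + 999.05993 + 23977.43838 = 29151.44958

$29151.45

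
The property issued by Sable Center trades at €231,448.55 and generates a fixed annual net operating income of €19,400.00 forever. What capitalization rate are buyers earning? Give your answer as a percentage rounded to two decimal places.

P = C/r ⇒ r = C/P = €19,400.00/€231,448.55 = 0.083820

8.38%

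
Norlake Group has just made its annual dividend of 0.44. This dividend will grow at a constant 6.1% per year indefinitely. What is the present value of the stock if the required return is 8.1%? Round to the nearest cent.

D₁ = D₀ × (1 + g) = 0.44 × 1.061 = 0.4668
Growing perpetuity: P = D₁ / (r − g) = 0.4668 / (0.081 − 0.061) = 23.34

23.34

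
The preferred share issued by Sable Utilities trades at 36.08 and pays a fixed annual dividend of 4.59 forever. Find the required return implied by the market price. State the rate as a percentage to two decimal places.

P = C/r ⇒ r = C/P = 4.59/36.08 = 0.127217

12.72%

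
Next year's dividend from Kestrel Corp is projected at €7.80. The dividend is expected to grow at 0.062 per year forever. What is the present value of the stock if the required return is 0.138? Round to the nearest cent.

€102.63

Growing perpetuity: P = D₁ / (r − g) = €7.8000 / (0.138 − 0.062) = €102.63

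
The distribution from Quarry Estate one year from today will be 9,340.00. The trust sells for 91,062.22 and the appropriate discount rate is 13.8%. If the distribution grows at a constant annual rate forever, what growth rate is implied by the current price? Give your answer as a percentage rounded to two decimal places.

P = D₁/(r−g) ⇒ g = r − D₁/P = 0.138 − 9,340.00/91,062.22 = 0.035433

3.54%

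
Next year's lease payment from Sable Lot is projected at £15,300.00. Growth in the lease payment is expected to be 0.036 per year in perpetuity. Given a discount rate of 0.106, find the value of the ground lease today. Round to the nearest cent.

£218571.43

Growing perpetuity: P = D₁ / (r − g) = £15,300.0000 / (0.106 − 0.036) = £218,571.43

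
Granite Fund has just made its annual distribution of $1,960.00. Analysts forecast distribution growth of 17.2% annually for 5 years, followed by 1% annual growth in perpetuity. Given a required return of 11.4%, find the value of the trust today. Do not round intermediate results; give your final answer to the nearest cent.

D_1 = 2297.12000
D_2 = 2692.22464
D_3 = 3155.28728
D_4 = 3697.99669
D_5 = 4334.05212
Terminal value at year 5: TV = D_5×(1+g_2)/(r−g_2) = 4377.39264/0.104 = 42090.31386
P_0 = D_1/(1+r)^1 + D_2/(1+r)^2 + D_3/(1+r)^3 + D_4/(1+r)^4 + D_5/(1+r)^5 + TV/(1+r)^5
    = 2062.04668 + 2169.40638 + 2282.35572 + 2401.18574 + 2526.20259 + 24533.31359 = 35974.51069

$35974.51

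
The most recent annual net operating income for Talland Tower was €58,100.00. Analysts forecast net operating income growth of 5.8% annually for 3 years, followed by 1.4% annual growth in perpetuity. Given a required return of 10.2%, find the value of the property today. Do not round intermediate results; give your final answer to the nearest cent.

€753187.09

D_1 = 61469.80000
D_2 = 65035.04840
D_3 = 68807.08121
Terminal value at year 3: TV = D_3×(1+g_2)/(r−g_2) = 69770.38034/0.088 = 792845.23118
P_0 = D_1/(1+r)^1 + D_2/(1+r)^2 + D_3/(1+r)^3 + TV/(1+r)^3
    = 55780.21779 + 53553.05846 + 51414.82382 + 592438.99261 = 753187.09267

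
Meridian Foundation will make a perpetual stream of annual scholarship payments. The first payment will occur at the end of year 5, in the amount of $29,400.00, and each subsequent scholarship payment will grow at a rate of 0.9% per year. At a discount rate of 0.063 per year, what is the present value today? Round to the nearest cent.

$426403.26

Value at end of year 4: C₁ / (r − g) = $29,400.00 / (0.063 − 0.009) = $544,444.4444
Discount to today: PV = $544,444.4444 / (1 + 0.063)^4 = $544,444.4444 / 1.276830 = $426,403.26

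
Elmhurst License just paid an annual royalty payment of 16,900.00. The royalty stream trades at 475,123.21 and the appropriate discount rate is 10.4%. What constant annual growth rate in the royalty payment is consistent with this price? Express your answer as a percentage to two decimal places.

P = D₀(1+g)/(r−g) ⇒ P(r−g) = D₀(1+g) ⇒ g(P+D₀) = P·r − D₀
g = (P·r − D₀)/(P + D₀) = (475,123.21×0.104 − 16,900.00) / (475,123.21 + 16,900.00) = 0.066080

6.61%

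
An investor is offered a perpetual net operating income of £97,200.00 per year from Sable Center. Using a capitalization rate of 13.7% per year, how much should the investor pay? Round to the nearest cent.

Level perpetuity: PV = C / r = £97,200.00 / 0.137 = £709,489.05

£709489.05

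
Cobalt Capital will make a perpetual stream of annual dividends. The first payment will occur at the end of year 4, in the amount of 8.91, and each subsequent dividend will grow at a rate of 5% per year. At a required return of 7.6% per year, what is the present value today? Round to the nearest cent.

Value at end of year 3: C₁ / (r − g) = 8.91 / (0.076 − 0.05) = 342.6923
Discount to today: PV = 342.6923 / (1 + 0.076)^3 = 342.6923 / 1.245767 = 275.09

275.09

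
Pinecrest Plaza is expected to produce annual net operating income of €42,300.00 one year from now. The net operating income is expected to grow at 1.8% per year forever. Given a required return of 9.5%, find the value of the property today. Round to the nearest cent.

€549350.65

Growing perpetuity: P = D₁ / (r − g) = €42,300.0000 / (0.095 − 0.018) = €549,350.65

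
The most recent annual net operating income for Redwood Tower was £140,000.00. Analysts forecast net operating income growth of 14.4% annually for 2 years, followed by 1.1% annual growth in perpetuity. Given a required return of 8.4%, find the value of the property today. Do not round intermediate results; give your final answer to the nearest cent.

£2463159.28

D_1 = 160160.00000
D_2 = 183223.04000
Terminal value at year 2: TV = D_2×(1+g_2)/(r−g_2) = 185238.49344/0.073 = 2537513.60877
P_0 = D_1/(1+r)^1 + D_2/(1+r)^2 + TV/(1+r)^2
    = 147749.07749 + 155927.07071 + 2159483.12997 = 2463159.27817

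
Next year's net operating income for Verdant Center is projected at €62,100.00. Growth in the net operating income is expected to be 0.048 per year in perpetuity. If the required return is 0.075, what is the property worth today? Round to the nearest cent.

Growing perpetuity: P = D₁ / (r − g) = €62,100.0000 / (0.075 − 0.048) = €2,300,000.00

€2300000.00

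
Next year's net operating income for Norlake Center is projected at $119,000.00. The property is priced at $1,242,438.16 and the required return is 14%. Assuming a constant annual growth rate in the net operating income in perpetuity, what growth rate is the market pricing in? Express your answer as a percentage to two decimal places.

4.42%

P = D₁/(r−g) ⇒ g = r − D₁/P = 0.14 − $119,000.00/$1,242,438.16 = 0.044221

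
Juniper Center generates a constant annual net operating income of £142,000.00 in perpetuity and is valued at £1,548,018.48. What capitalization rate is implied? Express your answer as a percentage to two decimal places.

P = C/r ⇒ r = C/P = £142,000.00/£1,548,018.48 = 0.091730

9.17%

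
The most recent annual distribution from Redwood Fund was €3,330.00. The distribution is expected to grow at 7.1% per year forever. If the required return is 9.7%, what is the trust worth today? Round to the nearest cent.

€137170.38

D₁ = D₀ × (1 + g) = €3,330.00 × 1.071 = €3,566.4300
Growing perpetuity: P = D₁ / (r − g) = €3,566.4300 / (0.097 − 0.071) = €137,170.38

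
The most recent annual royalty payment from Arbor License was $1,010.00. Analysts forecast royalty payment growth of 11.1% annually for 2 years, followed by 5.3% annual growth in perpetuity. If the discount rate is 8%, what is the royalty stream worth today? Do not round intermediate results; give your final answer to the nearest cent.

D_1 = 1122.11000
D_2 = 1246.66421
Terminal value at year 2: TV = D_2×(1+g_2)/(r−g_2) = 1312.73741/0.027 = 48619.90419
P_0 = D_1/(1+r)^1 + D_2/(1+r)^2 + TV/(1+r)^2
    = 1038.99074 + 1068.81362 + 41683.73130 = 43791.53567

$43791.54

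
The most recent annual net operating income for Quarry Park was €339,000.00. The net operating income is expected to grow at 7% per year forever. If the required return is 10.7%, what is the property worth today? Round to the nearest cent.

€9803513.51

D₁ = D₀ × (1 + g) = €339,000.00 × 1.07 = €362,730.0000
Growing perpetuity: P = D₁ / (r − g) = €362,730.0000 / (0.107 − 0.07) = €9,803,513.51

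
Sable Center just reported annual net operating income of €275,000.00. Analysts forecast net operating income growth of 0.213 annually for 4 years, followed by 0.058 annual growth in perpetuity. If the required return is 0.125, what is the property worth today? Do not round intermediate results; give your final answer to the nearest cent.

D_1 = 333575.00000
D_2 = 404626.47500
D_3 = 490811.91417
D_4 = 595354.85189
Terminal value at year 4: TV = D_4×(1+g_2)/(r−g_2) = 629885.43330/0.067 = 9401275.12394
P_0 = D_1/(1+r)^1 + D_2/(1+r)^2 + D_3/(1+r)^3 + D_4/(1+r)^4 + TV/(1+r)^4
    = 296511.11111 + 319704.86914 + 344712.89445 + 371677.10309 + 5869169.77712 = 7201775.75491

€7201775.75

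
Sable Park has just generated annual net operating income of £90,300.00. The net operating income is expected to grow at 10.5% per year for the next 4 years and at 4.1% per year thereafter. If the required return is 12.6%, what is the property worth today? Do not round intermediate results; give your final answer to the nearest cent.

£1370357.74

D_1 = 99781.50000
D_2 = 110258.55750
D_3 = 121835.70604
D_4 = 134628.45517
Terminal value at year 4: TV = D_4×(1+g_2)/(r−g_2) = 140148.22183/0.085 = 1648802.60981
P_0 = D_1/(1+r)^1 + D_2/(1+r)^2 + D_3/(1+r)^3 + D_4/(1+r)^4 + TV/(1+r)^4
    = 88615.89698 + 86963.20263 + 85341.33118 + 83749.70777 + 1025687.59756 = 1370357.73613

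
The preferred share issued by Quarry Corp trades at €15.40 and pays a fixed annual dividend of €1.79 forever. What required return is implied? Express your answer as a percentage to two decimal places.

P = C/r ⇒ r = C/P = €1.79/€15.40 = 0.116234

11.62%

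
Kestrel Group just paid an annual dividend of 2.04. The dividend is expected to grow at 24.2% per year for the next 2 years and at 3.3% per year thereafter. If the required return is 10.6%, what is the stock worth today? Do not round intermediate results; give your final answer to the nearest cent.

D_1 = 2.53368
D_2 = 3.14683
Terminal value at year 2: TV = D_2×(1+g_2)/(r−g_2) = 3.25068/0.073 = 44.52981
P_0 = D_1/(1+r)^1 + D_2/(1+r)^2 + TV/(1+r)^2
    = 2.29085 + 2.57255 + 36.40328 = 41.26668

41.27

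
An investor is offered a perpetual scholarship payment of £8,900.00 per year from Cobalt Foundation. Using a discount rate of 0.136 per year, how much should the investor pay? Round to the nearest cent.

£65441.18

Level perpetuity: PV = C / r = £8,900.00 / 0.136 = £65,441.18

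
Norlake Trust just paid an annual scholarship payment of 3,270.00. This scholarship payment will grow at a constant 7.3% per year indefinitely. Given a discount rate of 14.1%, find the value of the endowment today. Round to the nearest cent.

51598.68

D₁ = D₀ × (1 + g) = 3,270.00 × 1.073 = 3,508.7100
Growing perpetuity: P = D₁ / (r − g) = 3,508.7100 / (0.141 − 0.073) = 51,598.68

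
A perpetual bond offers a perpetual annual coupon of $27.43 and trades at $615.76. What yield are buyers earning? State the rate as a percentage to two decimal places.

P = C/r ⇒ r = C/P = $27.43/$615.76 = 0.044547

4.45%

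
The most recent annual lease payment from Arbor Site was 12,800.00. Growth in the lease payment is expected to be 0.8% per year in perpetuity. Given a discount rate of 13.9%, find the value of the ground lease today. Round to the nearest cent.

D₁ = D₀ × (1 + g) = 12,800.00 × 1.008 = 12,902.4000
Growing perpetuity: P = D₁ / (r − g) = 12,902.4000 / (0.139 − 0.008) = 98,491.60

98491.60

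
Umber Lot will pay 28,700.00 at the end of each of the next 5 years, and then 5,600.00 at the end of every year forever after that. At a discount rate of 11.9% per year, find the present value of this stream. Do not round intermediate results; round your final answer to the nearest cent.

130535.85

PV of 5-year annuity: 28,700.00 × [1 − (1+0.119)^−5] / 0.119 = 103713.88683
Perpetuity value at year 5: 5,600.00 / 0.119 = 47058.82353
PV of perpetuity: 47058.82353 / (1+0.119)^5 = 26821.96756
Total PV = 103713.88683 + 26821.96756 = 130535.85439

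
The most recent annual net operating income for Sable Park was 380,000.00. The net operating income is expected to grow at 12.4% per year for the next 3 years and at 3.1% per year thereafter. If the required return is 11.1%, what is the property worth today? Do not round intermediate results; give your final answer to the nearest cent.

D_1 = 427120.00000
D_2 = 480082.88000
D_3 = 539613.15712
Terminal value at year 3: TV = D_3×(1+g_2)/(r−g_2) = 556341.16499/0.08 = 6954264.56238
P_0 = D_1/(1+r)^1 + D_2/(1+r)^2 + D_3/(1+r)^3 + TV/(1+r)^3
    = 384446.44464 + 388944.91789 + 393496.02854 + 5071180.06787 = 6238067.45895

6238067.46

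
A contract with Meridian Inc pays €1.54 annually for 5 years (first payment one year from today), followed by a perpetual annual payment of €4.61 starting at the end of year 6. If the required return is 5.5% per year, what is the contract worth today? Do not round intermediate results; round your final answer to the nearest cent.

€70.71

PV of 5-year annuity: €1.54 × [1 − (1+0.055)^−5] / 0.055 = 6.57624
Perpetuity value at year 5: €4.61 / 0.055 = 83.81818
PV of perpetuity: 83.81818 / (1+0.055)^5 = 64.13217
Total PV = 6.57624 + 64.13217 = 70.70841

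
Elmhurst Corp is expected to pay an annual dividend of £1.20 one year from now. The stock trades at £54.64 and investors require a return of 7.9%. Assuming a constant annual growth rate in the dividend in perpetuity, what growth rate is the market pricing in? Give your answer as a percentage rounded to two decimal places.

5.70%

P = D₁/(r−g) ⇒ g = r − D₁/P = 0.079 − £1.20/£54.64 = 0.057038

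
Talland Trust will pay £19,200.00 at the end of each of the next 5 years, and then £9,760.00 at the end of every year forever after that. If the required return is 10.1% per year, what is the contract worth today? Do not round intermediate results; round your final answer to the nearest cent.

PV of 5-year annuity: £19,200.00 × [1 − (1+0.101)^−5] / 0.101 = 72597.55067
Perpetuity value at year 5: £9,760.00 / 0.101 = 96633.66337
PV of perpetuity: 96633.66337 / (1+0.101)^5 = 59729.90844
Total PV = 72597.55067 + 59729.90844 = 132327.45911

£132327.46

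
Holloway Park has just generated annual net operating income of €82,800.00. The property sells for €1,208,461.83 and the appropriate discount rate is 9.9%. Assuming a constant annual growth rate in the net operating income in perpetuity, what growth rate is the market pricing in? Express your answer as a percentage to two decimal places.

P = D₀(1+g)/(r−g) ⇒ P(r−g) = D₀(1+g) ⇒ g(P+D₀) = P·r − D₀
g = (P·r − D₀)/(P + D₀) = (€1,208,461.83×0.099 − €82,800.00) / (€1,208,461.83 + €82,800.00) = 0.028528

2.85%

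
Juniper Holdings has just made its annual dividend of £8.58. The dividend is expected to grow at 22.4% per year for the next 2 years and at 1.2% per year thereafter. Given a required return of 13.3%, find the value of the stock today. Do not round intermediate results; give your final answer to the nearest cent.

£103.03

D_1 = 10.50192
D_2 = 12.85435
Terminal value at year 2: TV = D_2×(1+g_2)/(r−g_2) = 13.00860/0.121 = 107.50911
P_0 = D_1/(1+r)^1 + D_2/(1+r)^2 + TV/(1+r)^2
    = 9.26913 + 10.01360 + 83.75012 = 103.03285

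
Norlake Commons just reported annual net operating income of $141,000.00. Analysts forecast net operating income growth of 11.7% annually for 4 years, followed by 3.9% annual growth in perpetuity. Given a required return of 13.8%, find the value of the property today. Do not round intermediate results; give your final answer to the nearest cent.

D_1 = 157497.00000
D_2 = 175924.14900
D_3 = 196507.27443
D_4 = 219498.62554
Terminal value at year 4: TV = D_4×(1+g_2)/(r−g_2) = 228059.07194/0.099 = 2303626.98927
P_0 = D_1/(1+r)^1 + D_2/(1+r)^2 + D_3/(1+r)^3 + D_4/(1+r)^4 + TV/(1+r)^4
    = 138398.06678 + 135844.14815 + 133337.35807 + 130876.82686 + 1373545.68796 = 1912002.08783

$1912002.09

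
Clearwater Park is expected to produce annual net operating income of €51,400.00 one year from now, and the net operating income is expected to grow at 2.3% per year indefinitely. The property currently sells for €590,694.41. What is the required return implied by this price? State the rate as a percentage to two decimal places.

P = D₁/(r − g) ⇒ r = D₁/P + g = €51,400.0000/€590,694.41 + 0.023 = 0.087016 + 0.023 = 0.110016

11.00%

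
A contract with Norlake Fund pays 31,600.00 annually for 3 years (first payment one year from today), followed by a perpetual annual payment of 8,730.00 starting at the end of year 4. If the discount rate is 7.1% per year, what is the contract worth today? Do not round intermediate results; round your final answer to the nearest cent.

PV of 3-year annuity: 31,600.00 × [1 − (1+0.071)^−3] / 0.071 = 82777.10682
Perpetuity value at year 3: 8,730.00 / 0.071 = 122957.74648
PV of perpetuity: 122957.74648 / (1+0.071)^3 = 100089.26095
Total PV = 82777.10682 + 100089.26095 = 182866.36778

182866.37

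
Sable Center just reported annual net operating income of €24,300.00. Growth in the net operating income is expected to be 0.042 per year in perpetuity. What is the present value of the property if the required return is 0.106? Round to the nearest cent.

D₁ = D₀ × (1 + g) = €24,300.00 × 1.042 = €25,320.6000
Growing perpetuity: P = D₁ / (r − g) = €25,320.6000 / (0.106 − 0.042) = €395,634.38

€395634.38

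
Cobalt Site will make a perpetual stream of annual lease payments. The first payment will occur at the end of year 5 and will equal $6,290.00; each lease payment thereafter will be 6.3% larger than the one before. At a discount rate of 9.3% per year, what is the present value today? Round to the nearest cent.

$146909.12

Value at end of year 4: C₁ / (r − g) = $6,290.00 / (0.093 − 0.063) = $209,666.6667
Discount to today: PV = $209,666.6667 / (1 + 0.093)^4 = $209,666.6667 / 1.427186 = $146,909.12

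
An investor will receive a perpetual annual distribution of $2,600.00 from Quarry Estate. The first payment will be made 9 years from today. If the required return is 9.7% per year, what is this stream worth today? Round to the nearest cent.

Value at end of year 8: C / r = $2,600.00 / 0.097 = $26,804.1237
Discount to today: PV = $26,804.1237 / (1 + 0.097)^8 = $26,804.1237 / 2.097264 = $12,780.52

$12780.52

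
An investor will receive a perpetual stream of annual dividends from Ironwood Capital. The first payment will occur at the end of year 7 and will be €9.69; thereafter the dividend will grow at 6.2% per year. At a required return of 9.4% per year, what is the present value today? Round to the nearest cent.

€176.63

Value at end of year 6: C₁ / (r − g) = €9.69 / (0.094 − 0.062) = €302.8125
Discount to today: PV = €302.8125 / (1 + 0.094)^6 = €302.8125 / 1.714368 = €176.63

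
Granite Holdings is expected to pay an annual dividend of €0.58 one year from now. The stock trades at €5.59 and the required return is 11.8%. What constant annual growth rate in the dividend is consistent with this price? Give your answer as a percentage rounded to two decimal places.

P = D₁/(r−g) ⇒ g = r − D₁/P = 0.118 − €0.58/€5.59 = 0.014243

1.42%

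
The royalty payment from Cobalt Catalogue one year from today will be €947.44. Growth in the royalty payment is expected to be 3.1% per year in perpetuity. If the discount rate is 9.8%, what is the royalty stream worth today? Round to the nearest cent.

€14140.90

Growing perpetuity: P = D₁ / (r − g) = €947.4400 / (0.098 − 0.031) = €14,140.90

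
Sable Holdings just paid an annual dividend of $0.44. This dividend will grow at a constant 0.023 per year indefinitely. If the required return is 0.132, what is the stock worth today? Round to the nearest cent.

D₁ = D₀ × (1 + g) = $0.44 × 1.023 = $0.4501
Growing perpetuity: P = D₁ / (r − g) = $0.4501 / (0.132 − 0.023) = $4.13

$4.13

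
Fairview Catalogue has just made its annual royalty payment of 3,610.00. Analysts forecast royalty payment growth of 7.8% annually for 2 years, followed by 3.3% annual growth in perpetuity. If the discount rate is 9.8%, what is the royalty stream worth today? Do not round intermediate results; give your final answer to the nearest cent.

D_1 = 3891.58000
D_2 = 4195.12324
Terminal value at year 2: TV = D_2×(1+g_2)/(r−g_2) = 4333.56231/0.065 = 66670.18934
P_0 = D_1/(1+r)^1 + D_2/(1+r)^2 + TV/(1+r)^2
    = 3544.24408 + 3479.68590 + 55300.23900 = 62324.16898

62324.17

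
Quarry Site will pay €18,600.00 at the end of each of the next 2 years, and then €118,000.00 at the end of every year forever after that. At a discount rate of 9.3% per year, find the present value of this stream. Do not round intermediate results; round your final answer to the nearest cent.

€1094670.49

PV of 2-year annuity: €18,600.00 × [1 − (1+0.093)^−2] / 0.093 = 32586.81002
Perpetuity value at year 2: €118,000.00 / 0.093 = 1268817.20430
PV of perpetuity: 1268817.20430 / (1+0.093)^2 = 1062083.67839
Total PV = 32586.81002 + 1062083.67839 = 1094670.48840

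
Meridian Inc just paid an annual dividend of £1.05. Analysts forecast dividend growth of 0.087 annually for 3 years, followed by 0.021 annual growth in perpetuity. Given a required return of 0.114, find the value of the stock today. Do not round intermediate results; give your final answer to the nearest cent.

D_1 = 1.14135
D_2 = 1.24065
D_3 = 1.34858
Terminal value at year 3: TV = D_3×(1+g_2)/(r−g_2) = 1.37690/0.093 = 14.80542
P_0 = D_1/(1+r)^1 + D_2/(1+r)^2 + D_3/(1+r)^3 + TV/(1+r)^3
    = 1.02455 + 0.99972 + 0.97549 + 10.70940 = 13.70916

£13.71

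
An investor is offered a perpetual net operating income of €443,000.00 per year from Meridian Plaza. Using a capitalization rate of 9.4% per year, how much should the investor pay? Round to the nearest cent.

Level perpetuity: PV = C / r = €443,000.00 / 0.094 = €4,712,765.96

€4712765.96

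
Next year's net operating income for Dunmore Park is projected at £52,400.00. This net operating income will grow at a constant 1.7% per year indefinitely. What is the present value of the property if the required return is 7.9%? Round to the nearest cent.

£845161.29

Growing perpetuity: P = D₁ / (r − g) = £52,400.0000 / (0.079 − 0.017) = £845,161.29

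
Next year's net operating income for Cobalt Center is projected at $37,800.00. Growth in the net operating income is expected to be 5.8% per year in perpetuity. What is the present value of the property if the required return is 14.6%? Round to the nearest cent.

$429545.45

Growing perpetuity: P = D₁ / (r − g) = $37,800.0000 / (0.146 − 0.058) = $429,545.45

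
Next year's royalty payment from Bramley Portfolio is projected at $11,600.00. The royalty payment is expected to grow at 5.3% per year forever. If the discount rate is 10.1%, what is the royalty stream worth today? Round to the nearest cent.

Growing perpetuity: P = D₁ / (r − g) = $11,600.0000 / (0.101 − 0.053) = $241,666.67

$241666.67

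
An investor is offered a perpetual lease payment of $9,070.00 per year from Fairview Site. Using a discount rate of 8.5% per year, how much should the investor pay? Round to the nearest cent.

$106705.88

Level perpetuity: PV = C / r = $9,070.00 / 0.085 = $106,705.88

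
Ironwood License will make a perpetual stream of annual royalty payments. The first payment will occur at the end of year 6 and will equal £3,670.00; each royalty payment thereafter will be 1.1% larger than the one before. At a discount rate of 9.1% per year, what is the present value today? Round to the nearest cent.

£29679.21

Value at end of year 5: C₁ / (r − g) = £3,670.00 / (0.091 − 0.011) = £45,875.0000
Discount to today: PV = £45,875.0000 / (1 + 0.091)^5 = £45,875.0000 / 1.545695 = £29,679.21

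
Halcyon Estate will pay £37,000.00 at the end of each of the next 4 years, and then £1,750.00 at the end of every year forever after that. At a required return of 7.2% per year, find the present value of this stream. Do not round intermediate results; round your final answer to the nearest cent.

£143167.64

PV of 4-year annuity: £37,000.00 × [1 − (1+0.072)^−4] / 0.072 = 124763.03544
Perpetuity value at year 4: £1,750.00 / 0.072 = 24305.55556
PV of perpetuity: 24305.55556 / (1+0.072)^4 = 18404.60118
Total PV = 124763.03544 + 18404.60118 = 143167.63661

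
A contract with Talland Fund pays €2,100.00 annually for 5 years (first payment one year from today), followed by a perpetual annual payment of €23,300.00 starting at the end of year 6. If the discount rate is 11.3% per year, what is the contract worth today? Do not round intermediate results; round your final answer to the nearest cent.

€128429.40

PV of 5-year annuity: €2,100.00 × [1 − (1+0.113)^−5] / 0.113 = 7703.16552
Perpetuity value at year 5: €23,300.00 / 0.113 = 206194.69027
PV of perpetuity: 206194.69027 / (1+0.113)^5 = 120726.23474
Total PV = 7703.16552 + 120726.23474 = 128429.40026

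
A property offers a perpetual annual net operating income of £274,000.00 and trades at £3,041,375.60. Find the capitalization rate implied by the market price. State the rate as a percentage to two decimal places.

P = C/r ⇒ r = C/P = £274,000.00/£3,041,375.60 = 0.090091

9.01%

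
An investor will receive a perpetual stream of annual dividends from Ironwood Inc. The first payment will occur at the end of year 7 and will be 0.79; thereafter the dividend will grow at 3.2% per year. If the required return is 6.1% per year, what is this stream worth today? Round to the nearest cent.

19.10

Value at end of year 6: C₁ / (r − g) = 0.79 / (0.061 − 0.032) = 27.2414
Discount to today: PV = 27.2414 / (1 + 0.061)^6 = 27.2414 / 1.426567 = 19.10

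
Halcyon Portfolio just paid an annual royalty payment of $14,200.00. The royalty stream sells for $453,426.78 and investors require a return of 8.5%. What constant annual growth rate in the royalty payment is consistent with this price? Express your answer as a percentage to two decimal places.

P = D₀(1+g)/(r−g) ⇒ P(r−g) = D₀(1+g) ⇒ g(P+D₀) = P·r − D₀
g = (P·r − D₀)/(P + D₀) = ($453,426.78×0.085 − $14,200.00) / ($453,426.78 + $14,200.00) = 0.052053

5.21%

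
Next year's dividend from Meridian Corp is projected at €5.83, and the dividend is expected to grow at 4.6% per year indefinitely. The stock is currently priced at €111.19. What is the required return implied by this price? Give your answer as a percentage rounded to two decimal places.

P = D₁/(r − g) ⇒ r = D₁/P + g = €5.8300/€111.19 + 0.046 = 0.052433 + 0.046 = 0.098433

9.84%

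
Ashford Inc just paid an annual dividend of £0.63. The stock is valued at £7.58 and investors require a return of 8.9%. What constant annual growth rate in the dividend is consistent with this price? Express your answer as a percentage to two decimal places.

P = D₀(1+g)/(r−g) ⇒ P(r−g) = D₀(1+g) ⇒ g(P+D₀) = P·r − D₀
g = (P·r − D₀)/(P + D₀) = (£7.58×0.089 − £0.63) / (£7.58 + £0.63) = 0.005435

0.54%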